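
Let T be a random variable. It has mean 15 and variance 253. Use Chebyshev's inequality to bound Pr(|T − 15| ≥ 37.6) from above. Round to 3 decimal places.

0.179

Chebyshev: Pr(|T − μ| ≥ t) ≤ Var(T)/t².
Bound = 253 / 1413.76 = 0.1790.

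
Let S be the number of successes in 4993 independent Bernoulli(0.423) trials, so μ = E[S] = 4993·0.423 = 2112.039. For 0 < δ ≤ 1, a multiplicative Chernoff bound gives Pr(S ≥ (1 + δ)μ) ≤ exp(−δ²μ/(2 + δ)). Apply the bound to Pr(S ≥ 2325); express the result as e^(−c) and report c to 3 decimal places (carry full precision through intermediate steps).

Write 2325 = (1 + δ)μ, so δ = 2325/2112.039 − 1 = 0.1008319…
Then the exponent is δ²μ/(2 + δ) = (2325 − μ)² / (μ·(2 + δ)) = 10.221318.

10.221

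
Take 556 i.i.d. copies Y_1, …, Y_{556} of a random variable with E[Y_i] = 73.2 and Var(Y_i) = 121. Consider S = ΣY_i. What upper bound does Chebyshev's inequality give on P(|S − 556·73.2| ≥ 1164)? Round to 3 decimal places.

Var(S) = n·Var(Y_i) = 556·121 = 67276.
Chebyshev: P(|S − 556·73.2| ≥ 1164) ≤ Var(S)/1164² = 67276/1354896 = 0.0497.

0.050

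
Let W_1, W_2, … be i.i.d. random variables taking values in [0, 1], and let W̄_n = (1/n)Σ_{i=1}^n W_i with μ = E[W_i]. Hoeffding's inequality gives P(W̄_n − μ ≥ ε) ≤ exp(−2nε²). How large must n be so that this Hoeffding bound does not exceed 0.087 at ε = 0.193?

Require exp(−2nε²) ≤ 0.087, i.e. 2nε² ≥ ln(1/0.087) = 2.441847.
So n ≥ 2.441847 / (2·0.193²) = 32.777.
The smallest integer n is 33.

33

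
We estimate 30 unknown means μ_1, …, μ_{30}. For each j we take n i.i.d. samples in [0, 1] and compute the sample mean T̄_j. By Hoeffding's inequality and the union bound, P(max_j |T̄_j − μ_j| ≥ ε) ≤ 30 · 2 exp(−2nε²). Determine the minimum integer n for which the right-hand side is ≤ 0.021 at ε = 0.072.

Need 2·30·exp(−2nε²) ≤ 0.021, i.e. exp(−2nε²) ≤ 0.021/60.
So 2nε² ≥ ln(60/0.021) = 7.957577.
Hence n ≥ 7.957577/(2·0.072²) = 767.513.
The smallest integer n is 768.

768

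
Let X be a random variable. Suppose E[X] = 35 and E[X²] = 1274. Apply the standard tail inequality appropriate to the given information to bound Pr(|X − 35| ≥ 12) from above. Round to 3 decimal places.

The first two moments determine the variance, so Chebyshev's inequality is the sharpest standard bound available.
Var(X) = E[X²] − (E[X])² = 1274 − 1225 = 49.
Chebyshev's inequality: Pr(|X − μ| ≥ t) ≤ Var(X)/t² = 49/144 = 0.3403.

0.340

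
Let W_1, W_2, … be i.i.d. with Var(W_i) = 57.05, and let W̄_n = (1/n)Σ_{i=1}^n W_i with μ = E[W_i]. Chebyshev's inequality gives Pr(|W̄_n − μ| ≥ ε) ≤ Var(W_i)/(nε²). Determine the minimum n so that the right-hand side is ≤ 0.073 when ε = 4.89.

33

Require 57.05/(n·4.89²) ≤ 0.073, i.e. n ≥ 57.05/(0.073·4.89²) = 32.682.
The smallest integer n is 33.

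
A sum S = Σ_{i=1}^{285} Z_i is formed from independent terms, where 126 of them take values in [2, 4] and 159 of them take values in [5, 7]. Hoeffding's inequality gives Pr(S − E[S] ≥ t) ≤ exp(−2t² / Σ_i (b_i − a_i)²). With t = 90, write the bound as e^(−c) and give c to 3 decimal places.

14.211

Σ(b_i − a_i)² = 126·2² + 159·2² = 1140.
c = 2t² / 1140 = 2·90² / 1140 = 14.2105.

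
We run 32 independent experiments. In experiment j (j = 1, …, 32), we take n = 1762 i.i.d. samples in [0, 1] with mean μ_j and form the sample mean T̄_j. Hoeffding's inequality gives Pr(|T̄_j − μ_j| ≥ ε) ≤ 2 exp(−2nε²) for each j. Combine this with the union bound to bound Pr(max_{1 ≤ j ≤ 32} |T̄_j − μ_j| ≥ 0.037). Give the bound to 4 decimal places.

0.5140

Per-experiment Hoeffding bound: 2·exp(−2·1762·0.037²) = 2·exp(−4.82436) = 0.016063.
Union bound over 32 events: 32·0.016063 = 0.51403.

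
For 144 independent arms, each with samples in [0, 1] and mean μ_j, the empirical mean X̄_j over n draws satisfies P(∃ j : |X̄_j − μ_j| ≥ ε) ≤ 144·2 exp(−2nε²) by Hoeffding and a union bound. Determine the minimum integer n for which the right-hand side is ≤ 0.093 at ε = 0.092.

475

Need 2·144·exp(−2nε²) ≤ 0.093, i.e. exp(−2nε²) ≤ 0.093/288.
So 2nε² ≥ ln(288/0.093) = 8.038116.
Hence n ≥ 8.038116/(2·0.092²) = 474.841.
The smallest integer n is 475.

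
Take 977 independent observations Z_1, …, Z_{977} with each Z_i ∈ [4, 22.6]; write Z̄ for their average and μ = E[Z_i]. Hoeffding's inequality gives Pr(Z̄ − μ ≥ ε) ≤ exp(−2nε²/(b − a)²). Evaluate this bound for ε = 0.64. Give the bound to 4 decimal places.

Exponent: 2nε²/(b − a)² = 2·977·0.64² / 18.6² = 2.31344.
Bound = exp(−2.31344) = 0.09892.

0.0989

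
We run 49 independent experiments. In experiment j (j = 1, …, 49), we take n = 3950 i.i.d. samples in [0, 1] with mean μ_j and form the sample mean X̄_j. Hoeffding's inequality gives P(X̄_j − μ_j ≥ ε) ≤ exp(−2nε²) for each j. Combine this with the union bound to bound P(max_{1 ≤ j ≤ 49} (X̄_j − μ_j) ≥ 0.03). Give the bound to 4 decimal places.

Per-experiment Hoeffding bound: exp(−2·3950·0.03²) = exp(−7.11000) = 0.00081689.
Union bound over 49 events: 49·0.00081689 = 0.04003.

0.0400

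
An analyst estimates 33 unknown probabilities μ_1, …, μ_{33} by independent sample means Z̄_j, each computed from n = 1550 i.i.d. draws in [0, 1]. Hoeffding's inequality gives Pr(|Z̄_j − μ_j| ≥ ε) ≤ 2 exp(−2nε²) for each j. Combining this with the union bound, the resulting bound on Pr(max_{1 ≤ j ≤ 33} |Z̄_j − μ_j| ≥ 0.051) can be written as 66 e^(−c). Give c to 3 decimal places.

8.063

Union bound over the 33 events: Pr(max_{1 ≤ j ≤ 33} |Z̄_j − μ_j| ≥ 0.051) ≤ 33·2·exp(−2nε²) = 66 exp(−2·1550·0.051²).
So c = 2·1550·0.051² = 8.0631.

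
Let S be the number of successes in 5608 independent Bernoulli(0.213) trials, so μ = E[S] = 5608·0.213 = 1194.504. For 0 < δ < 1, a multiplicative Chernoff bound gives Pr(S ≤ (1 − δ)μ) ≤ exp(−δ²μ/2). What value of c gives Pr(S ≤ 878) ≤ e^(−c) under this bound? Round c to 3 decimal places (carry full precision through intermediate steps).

41.932

Write 878 = (1 − δ)μ, so δ = 1 − 878/1194.504 = 0.2649669…
Then the exponent is δ²μ/2 = (μ − 878)²/(2μ) = 41.931539.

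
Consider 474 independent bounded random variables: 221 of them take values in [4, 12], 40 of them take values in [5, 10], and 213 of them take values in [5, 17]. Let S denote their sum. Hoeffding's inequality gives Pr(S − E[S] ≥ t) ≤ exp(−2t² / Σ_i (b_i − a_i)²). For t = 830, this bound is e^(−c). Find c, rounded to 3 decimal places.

30.072

Σ(b_i − a_i)² = 221·8² + 40·5² + 213·12² = 45816.
c = 2t² / 45816 = 2·830² / 45816 = 30.0725.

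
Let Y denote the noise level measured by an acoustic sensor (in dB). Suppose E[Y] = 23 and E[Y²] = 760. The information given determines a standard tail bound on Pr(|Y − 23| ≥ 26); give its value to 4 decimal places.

0.3417

The first two moments determine the variance, so Chebyshev's inequality is the sharpest standard bound available.
Var(Y) = E[Y²] − (E[Y])² = 760 − 529 = 231.
Chebyshev's inequality: Pr(|Y − μ| ≥ t) ≤ Var(Y)/t² = 231/676 = 0.3417.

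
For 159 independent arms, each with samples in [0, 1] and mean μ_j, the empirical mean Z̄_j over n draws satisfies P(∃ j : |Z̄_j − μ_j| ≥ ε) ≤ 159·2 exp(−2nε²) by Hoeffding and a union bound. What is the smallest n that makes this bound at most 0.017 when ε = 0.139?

255

Need 2·159·exp(−2nε²) ≤ 0.017, i.e. exp(−2nε²) ≤ 0.017/318.
So 2nε² ≥ ln(318/0.017) = 9.836593.
Hence n ≥ 9.836593/(2·0.139²) = 254.557.
The smallest integer n is 255.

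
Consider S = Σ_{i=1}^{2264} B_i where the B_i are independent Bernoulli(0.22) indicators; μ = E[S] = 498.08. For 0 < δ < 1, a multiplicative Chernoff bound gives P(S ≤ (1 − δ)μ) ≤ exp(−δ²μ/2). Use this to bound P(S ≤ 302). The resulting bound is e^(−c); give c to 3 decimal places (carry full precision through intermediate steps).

38.596

Write 302 = (1 − δ)μ, so δ = 1 − 302/498.08 = 0.3936717…
Then the exponent is δ²μ/2 = (μ − 302)²/(2μ) = 38.595573.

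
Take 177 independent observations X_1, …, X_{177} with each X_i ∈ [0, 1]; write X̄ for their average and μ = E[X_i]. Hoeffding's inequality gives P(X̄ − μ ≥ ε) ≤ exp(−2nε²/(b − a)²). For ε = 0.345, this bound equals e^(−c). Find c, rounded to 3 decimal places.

42.135

c = 2nε²/(b − a)² = 2·177·0.345² / 1² = 42.1349.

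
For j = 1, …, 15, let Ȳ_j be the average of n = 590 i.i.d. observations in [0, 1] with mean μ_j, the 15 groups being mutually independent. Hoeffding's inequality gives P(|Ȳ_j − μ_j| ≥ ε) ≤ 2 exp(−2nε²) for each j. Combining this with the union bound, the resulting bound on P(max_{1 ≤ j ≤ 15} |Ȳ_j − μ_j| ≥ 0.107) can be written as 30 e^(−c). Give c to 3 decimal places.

13.510

Union bound over the 15 events: P(max_{1 ≤ j ≤ 15} |Ȳ_j − μ_j| ≥ 0.107) ≤ 15·2·exp(−2nε²) = 30 exp(−2·590·0.107²).
So c = 2·590·0.107² = 13.5098.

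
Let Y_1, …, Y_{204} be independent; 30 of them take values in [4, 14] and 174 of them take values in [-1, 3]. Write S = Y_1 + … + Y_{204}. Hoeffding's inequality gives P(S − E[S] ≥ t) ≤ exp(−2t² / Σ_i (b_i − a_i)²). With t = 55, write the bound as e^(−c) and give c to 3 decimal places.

1.046

Σ(b_i − a_i)² = 30·10² + 174·4² = 5784.
c = 2t² / 5784 = 2·55² / 5784 = 1.0460.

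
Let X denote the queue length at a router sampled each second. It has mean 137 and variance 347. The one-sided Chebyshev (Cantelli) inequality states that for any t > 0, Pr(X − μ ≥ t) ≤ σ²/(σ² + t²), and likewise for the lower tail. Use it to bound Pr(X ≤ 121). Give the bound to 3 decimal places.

0.575

Here σ² = 347 and t = 16, so σ² + t² = 603.
Cantelli's bound: 347/603 = 0.5755.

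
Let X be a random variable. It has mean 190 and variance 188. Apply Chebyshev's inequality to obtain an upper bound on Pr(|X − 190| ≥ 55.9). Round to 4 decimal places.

0.0602

Chebyshev: Pr(|X − μ| ≥ t) ≤ Var(X)/t².
Bound = 188 / 3124.81 = 0.0602.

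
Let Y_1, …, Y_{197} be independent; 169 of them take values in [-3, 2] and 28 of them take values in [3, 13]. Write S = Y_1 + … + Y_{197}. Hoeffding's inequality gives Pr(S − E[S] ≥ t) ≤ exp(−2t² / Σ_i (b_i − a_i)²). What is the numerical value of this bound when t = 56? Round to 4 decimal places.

0.4095

Σ(b_i − a_i)² = 169·5² + 28·10² = 7025.
Exponent = 2·56² / 7025 = 0.89281.
Bound = exp(−0.89281) = 0.40950.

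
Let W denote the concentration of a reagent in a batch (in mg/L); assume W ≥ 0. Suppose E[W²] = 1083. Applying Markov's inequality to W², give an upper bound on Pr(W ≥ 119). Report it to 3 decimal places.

0.076

Since W ≥ 0, the event {W ≥ 119} is the same as {W² ≥ 14161}.
Markov's inequality applied to W² gives Pr(W² ≥ 14161) ≤ E[W²]/14161 = 1083/14161 = 0.0765.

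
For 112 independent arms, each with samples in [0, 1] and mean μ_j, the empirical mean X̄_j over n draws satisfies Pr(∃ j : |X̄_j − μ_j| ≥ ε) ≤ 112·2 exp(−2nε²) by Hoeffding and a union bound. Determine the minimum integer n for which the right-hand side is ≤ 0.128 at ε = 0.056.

Need 2·112·exp(−2nε²) ≤ 0.128, i.e. exp(−2nε²) ≤ 0.128/224.
So 2nε² ≥ ln(224/0.128) = 7.467371.
Hence n ≥ 7.467371/(2·0.056²) = 1190.588.
The smallest integer n is 1191.

1191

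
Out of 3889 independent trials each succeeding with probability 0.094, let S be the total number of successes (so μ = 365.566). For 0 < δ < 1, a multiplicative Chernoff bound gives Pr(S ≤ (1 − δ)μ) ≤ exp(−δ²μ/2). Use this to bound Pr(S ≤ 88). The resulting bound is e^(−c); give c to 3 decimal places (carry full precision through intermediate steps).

Write 88 = (1 − δ)μ, so δ = 1 − 88/365.566 = 0.7592774…
Then the exponent is δ²μ/2 = (μ − 88)²/(2μ) = 105.374795.

105.375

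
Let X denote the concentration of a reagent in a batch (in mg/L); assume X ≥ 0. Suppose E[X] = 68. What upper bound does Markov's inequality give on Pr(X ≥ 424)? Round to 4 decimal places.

Markov's inequality: for a non-negative random variable, Pr(X ≥ a) ≤ E[X]/a.
Here E[X] = 68 and a = 424, so the bound is 68/424 = 0.1604.

0.1604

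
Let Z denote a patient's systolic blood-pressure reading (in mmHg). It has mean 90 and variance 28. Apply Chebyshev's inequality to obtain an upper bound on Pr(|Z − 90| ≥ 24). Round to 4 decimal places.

Chebyshev: Pr(|Z − μ| ≥ t) ≤ Var(Z)/t².
Bound = 28 / 576 = 0.0486.

0.0486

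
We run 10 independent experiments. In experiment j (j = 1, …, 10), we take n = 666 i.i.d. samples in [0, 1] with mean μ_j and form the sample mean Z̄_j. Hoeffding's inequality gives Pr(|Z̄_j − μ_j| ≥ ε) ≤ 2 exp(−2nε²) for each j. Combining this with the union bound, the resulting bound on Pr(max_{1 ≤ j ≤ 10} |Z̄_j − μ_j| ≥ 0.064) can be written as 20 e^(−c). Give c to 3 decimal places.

Union bound over the 10 events: Pr(max_{1 ≤ j ≤ 10} |Z̄_j − μ_j| ≥ 0.064) ≤ 10·2·exp(−2nε²) = 20 exp(−2·666·0.064²).
So c = 2·666·0.064² = 5.4559.

5.456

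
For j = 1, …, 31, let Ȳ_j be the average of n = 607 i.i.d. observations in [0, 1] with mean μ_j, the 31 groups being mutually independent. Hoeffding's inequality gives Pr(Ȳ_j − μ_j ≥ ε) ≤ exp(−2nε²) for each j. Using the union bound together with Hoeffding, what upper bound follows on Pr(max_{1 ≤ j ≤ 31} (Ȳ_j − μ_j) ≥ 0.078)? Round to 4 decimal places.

Per-experiment Hoeffding bound: exp(−2·607·0.078²) = exp(−7.38598) = 0.00061989.
Union bound over 31 events: 31·0.00061989 = 0.01922.

0.0192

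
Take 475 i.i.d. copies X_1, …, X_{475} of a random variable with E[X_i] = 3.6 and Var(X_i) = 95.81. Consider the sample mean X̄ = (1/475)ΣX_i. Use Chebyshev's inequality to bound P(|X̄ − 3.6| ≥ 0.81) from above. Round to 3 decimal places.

0.307

Var(X̄) = Var(X_i)/n = 95.81/475 = 0.20171.
Chebyshev: P(|X̄ − 3.6| ≥ 0.81) ≤ Var(X̄)/(0.81)² = 95.81/(475·0.81²) = 0.3074.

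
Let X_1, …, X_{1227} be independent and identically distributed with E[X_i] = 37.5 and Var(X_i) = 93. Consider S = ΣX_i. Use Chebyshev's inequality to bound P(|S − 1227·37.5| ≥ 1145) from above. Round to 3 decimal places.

Var(S) = n·Var(X_i) = 1227·93 = 114111.
Chebyshev: P(|S − 1227·37.5| ≥ 1145) ≤ Var(S)/1145² = 114111/1311025 = 0.0870.

0.087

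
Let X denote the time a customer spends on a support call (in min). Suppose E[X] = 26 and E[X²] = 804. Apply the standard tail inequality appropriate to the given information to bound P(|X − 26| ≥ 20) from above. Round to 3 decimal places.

0.320

The first two moments determine the variance, so Chebyshev's inequality is the sharpest standard bound available.
Var(X) = E[X²] − (E[X])² = 804 − 676 = 128.
Chebyshev's inequality: P(|X − μ| ≥ t) ≤ Var(X)/t² = 128/400 = 0.3200.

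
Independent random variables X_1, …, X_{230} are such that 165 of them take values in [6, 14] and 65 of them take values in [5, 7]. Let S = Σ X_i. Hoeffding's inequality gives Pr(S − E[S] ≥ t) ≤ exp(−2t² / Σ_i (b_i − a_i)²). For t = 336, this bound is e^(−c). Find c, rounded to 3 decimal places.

20.868

Σ(b_i − a_i)² = 165·8² + 65·2² = 10820.
c = 2t² / 10820 = 2·336² / 10820 = 20.8680.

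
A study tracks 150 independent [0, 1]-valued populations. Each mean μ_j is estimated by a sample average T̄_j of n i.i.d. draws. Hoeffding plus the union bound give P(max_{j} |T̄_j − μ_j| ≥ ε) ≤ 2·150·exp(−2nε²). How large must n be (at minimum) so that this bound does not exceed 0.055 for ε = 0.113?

337

Need 2·150·exp(−2nε²) ≤ 0.055, i.e. exp(−2nε²) ≤ 0.055/300.
So 2nε² ≥ ln(300/0.055) = 8.604205.
Hence n ≥ 8.604205/(2·0.113²) = 336.918.
The smallest integer n is 337.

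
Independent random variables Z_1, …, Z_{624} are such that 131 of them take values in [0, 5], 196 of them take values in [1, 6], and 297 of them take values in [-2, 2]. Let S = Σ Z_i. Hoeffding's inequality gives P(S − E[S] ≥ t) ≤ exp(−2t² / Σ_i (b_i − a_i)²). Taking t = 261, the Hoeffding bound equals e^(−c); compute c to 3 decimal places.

10.539

Σ(b_i − a_i)² = 131·5² + 196·5² + 297·4² = 12927.
c = 2t² / 12927 = 2·261² / 12927 = 10.5393.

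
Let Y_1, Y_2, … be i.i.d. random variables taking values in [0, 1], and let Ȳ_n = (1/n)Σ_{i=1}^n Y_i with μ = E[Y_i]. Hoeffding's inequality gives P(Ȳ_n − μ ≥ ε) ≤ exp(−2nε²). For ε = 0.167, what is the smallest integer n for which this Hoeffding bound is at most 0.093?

Require exp(−2nε²) ≤ 0.093, i.e. 2nε² ≥ ln(1/0.093) = 2.375156.
So n ≥ 2.375156 / (2·0.167²) = 42.582.
The smallest integer n is 43.

43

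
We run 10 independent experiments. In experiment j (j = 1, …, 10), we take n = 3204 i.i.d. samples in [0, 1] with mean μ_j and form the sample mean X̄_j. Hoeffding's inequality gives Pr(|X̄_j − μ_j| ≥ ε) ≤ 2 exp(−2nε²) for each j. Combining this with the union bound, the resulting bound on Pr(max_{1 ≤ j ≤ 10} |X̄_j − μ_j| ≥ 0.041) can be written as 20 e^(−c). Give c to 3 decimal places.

Union bound over the 10 events: Pr(max_{1 ≤ j ≤ 10} |X̄_j − μ_j| ≥ 0.041) ≤ 10·2·exp(−2nε²) = 20 exp(−2·3204·0.041²).
So c = 2·3204·0.041² = 10.7718.

10.772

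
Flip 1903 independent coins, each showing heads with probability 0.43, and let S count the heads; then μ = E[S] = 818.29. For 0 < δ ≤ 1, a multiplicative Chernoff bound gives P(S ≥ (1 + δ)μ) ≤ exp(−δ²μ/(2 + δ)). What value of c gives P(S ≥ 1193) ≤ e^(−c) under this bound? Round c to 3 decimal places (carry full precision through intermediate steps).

Write 1193 = (1 + δ)μ, so δ = 1193/818.29 − 1 = 0.4579183…
Then the exponent is δ²μ/(2 + δ) = (1193 − μ)² / (μ·(2 + δ)) = 69.809716.

69.810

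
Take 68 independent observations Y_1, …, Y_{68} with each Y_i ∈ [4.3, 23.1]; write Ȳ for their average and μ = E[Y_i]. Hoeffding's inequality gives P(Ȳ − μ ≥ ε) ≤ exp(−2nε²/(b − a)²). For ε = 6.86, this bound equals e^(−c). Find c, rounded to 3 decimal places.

18.108

c = 2nε²/(b − a)² = 2·68·6.86² / 18.8² = 18.1080.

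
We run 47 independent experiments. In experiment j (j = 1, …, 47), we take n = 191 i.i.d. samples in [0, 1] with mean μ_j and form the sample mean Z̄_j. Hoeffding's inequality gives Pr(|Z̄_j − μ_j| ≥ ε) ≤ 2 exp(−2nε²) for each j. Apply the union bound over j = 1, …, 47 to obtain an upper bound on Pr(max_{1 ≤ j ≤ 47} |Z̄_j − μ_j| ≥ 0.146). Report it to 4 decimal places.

0.0273

Per-experiment Hoeffding bound: 2·exp(−2·191·0.146²) = 2·exp(−8.14271) = 0.00058169.
Union bound over 47 events: 47·0.00058169 = 0.02734.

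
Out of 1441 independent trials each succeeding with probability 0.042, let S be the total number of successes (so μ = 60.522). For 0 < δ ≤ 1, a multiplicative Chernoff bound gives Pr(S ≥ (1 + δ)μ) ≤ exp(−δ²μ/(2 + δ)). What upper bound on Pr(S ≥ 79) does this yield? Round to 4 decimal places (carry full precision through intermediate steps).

0.0865

Write 79 = (1 + δ)μ, so δ = 79/60.522 − 1 = 0.3053105…
Then the exponent is δ²μ/(2 + δ) = (79 − μ)² / (μ·(2 + δ)) = 2.447187.
Bound = exp(−2.447187) = 0.08654.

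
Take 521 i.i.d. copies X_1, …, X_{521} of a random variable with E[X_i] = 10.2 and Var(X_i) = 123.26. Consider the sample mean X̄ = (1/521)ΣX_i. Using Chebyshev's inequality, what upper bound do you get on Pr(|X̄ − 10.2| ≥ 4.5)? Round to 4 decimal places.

0.0117

Var(X̄) = Var(X_i)/n = 123.26/521 = 0.23658.
Chebyshev: Pr(|X̄ − 10.2| ≥ 4.5) ≤ Var(X̄)/(4.5)² = 123.26/(521·4.5²) = 0.0117.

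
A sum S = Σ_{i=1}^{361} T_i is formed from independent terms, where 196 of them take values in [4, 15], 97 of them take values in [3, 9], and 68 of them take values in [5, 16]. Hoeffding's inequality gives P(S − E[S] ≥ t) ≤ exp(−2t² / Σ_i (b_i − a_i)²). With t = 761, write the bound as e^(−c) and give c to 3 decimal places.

Σ(b_i − a_i)² = 196·11² + 97·6² + 68·11² = 35436.
c = 2t² / 35436 = 2·761² / 35436 = 32.6855.

32.685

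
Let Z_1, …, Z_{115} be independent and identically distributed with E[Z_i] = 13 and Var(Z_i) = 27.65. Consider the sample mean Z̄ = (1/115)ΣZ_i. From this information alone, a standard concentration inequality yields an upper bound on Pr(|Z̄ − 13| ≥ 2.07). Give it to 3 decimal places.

With mean and variance of each term known, Chebyshev's inequality bounds the deviation of the sum (or sample mean).
Var(Z̄) = Var(Z_i)/n = 27.65/115 = 0.24043.
Chebyshev: Pr(|Z̄ − 13| ≥ 2.07) ≤ Var(Z̄)/(2.07)² = 27.65/(115·2.07²) = 0.0561.

0.056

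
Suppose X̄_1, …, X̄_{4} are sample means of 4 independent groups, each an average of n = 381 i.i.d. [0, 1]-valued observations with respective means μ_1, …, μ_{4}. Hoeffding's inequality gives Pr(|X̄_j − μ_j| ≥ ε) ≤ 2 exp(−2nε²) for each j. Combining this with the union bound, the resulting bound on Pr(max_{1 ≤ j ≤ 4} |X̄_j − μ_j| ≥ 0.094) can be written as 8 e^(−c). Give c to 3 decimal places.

Union bound over the 4 events: Pr(max_{1 ≤ j ≤ 4} |X̄_j − μ_j| ≥ 0.094) ≤ 4·2·exp(−2nε²) = 8 exp(−2·381·0.094²).
So c = 2·381·0.094² = 6.7330.

6.733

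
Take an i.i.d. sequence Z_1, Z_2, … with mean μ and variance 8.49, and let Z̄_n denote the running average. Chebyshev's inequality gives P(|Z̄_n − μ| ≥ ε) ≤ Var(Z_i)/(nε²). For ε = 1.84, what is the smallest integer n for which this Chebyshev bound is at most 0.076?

Require 8.49/(n·1.84²) ≤ 0.076, i.e. n ≥ 8.49/(0.076·1.84²) = 32.996.
The smallest integer n is 33.

33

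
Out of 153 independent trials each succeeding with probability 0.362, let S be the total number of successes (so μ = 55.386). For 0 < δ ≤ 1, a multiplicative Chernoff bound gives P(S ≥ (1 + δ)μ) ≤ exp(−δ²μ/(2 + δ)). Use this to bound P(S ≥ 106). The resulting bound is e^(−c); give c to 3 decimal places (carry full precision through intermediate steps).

15.874

Write 106 = (1 + δ)μ, so δ = 106/55.386 − 1 = 0.913841…
Then the exponent is δ²μ/(2 + δ) = (106 − μ)² / (μ·(2 + δ)) = 15.873601.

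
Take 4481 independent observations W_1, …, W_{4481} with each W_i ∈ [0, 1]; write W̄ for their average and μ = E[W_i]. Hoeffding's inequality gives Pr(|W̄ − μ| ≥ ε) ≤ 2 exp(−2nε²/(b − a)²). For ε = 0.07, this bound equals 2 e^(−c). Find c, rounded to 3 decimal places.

43.914

c = 2nε²/(b − a)² = 2·4481·0.07² / 1² = 43.9138.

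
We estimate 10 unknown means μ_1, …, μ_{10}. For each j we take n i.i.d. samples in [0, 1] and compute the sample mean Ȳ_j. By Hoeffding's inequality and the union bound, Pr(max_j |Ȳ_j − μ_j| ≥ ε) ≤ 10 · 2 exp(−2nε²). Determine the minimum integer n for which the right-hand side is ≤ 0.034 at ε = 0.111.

259

Need 2·10·exp(−2nε²) ≤ 0.034, i.e. exp(−2nε²) ≤ 0.034/20.
So 2nε² ≥ ln(20/0.034) = 6.377127.
Hence n ≥ 6.377127/(2·0.111²) = 258.791.
The smallest integer n is 259.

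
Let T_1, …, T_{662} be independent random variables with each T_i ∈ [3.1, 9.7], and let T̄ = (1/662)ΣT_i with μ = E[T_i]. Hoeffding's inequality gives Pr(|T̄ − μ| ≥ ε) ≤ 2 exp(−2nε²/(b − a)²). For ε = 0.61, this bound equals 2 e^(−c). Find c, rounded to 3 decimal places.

11.310

c = 2nε²/(b − a)² = 2·662·0.61² / 6.6² = 11.3099.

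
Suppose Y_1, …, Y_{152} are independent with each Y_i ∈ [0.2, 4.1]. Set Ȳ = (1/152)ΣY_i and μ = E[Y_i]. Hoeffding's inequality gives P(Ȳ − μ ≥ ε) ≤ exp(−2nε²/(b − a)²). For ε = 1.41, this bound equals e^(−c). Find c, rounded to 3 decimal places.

39.736

c = 2nε²/(b − a)² = 2·152·1.41² / 3.9² = 39.7359.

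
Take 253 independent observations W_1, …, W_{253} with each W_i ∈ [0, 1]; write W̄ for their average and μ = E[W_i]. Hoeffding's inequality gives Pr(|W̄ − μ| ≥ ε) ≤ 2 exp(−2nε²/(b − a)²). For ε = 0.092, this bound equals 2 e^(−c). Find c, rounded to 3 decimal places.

c = 2nε²/(b − a)² = 2·253·0.092² / 1² = 4.2828.

4.283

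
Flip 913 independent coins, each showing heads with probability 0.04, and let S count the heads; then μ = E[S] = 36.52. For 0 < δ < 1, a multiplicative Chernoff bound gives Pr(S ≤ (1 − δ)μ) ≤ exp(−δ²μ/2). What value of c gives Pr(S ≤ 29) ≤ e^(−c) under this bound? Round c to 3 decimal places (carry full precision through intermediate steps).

Write 29 = (1 − δ)μ, so δ = 1 − 29/36.52 = 0.2059146…
Then the exponent is δ²μ/2 = (μ − 29)²/(2μ) = 0.774239.

0.774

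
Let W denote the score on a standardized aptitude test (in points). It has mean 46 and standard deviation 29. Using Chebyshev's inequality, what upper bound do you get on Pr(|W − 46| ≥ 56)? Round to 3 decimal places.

Chebyshev: Pr(|W − μ| ≥ t) ≤ Var(W)/t².
Var(W) = σ² = 29² = 841.
Bound = 841 / 3136 = 0.2682.

0.268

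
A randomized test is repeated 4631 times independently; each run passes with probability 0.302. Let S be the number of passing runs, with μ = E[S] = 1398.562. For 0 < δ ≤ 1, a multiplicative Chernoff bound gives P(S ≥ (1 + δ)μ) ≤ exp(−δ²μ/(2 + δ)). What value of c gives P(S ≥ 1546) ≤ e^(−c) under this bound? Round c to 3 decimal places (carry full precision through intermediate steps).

7.382

Write 1546 = (1 + δ)μ, so δ = 1546/1398.562 − 1 = 0.1054211…
Then the exponent is δ²μ/(2 + δ) = (1546 − μ)² / (μ·(2 + δ)) = 7.382410.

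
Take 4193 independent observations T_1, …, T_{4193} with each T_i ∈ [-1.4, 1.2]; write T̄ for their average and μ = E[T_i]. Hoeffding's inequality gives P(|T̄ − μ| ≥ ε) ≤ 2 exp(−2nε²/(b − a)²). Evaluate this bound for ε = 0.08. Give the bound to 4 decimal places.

0.0007

Exponent: 2nε²/(b − a)² = 2·4193·0.08² / 2.6² = 7.93941.
Bound = 2·exp(−7.93941) = 0.00071.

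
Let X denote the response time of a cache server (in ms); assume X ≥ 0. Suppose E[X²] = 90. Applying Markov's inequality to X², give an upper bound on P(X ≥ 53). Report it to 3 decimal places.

Since X ≥ 0, the event {X ≥ 53} is the same as {X² ≥ 2809}.
Markov's inequality applied to X² gives P(X² ≥ 2809) ≤ E[X²]/2809 = 90/2809 = 0.0320.

0.032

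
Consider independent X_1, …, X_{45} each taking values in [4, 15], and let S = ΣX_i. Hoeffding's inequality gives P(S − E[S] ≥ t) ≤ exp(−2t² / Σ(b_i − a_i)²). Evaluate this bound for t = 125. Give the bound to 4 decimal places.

0.0032

Σ(b_i − a_i)² = 45·(11)² = 5445.
Exponent = 2·125²/5445 = 5.7392.
Bound = exp(−5.7392) = 0.00322.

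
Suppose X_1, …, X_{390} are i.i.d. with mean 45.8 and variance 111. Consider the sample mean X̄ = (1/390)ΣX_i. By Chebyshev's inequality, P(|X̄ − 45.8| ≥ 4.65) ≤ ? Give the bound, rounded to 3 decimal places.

0.013

Var(X̄) = Var(X_i)/n = 111/390 = 0.28462.
Chebyshev: P(|X̄ − 45.8| ≥ 4.65) ≤ Var(X̄)/(4.65)² = 111/(390·4.65²) = 0.0132.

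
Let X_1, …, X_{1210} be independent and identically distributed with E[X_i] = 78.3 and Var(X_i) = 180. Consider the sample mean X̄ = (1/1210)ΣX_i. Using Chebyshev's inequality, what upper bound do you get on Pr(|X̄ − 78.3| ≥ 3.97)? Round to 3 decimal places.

Var(X̄) = Var(X_i)/n = 180/1210 = 0.14876.
Chebyshev: Pr(|X̄ − 78.3| ≥ 3.97) ≤ Var(X̄)/(3.97)² = 180/(1210·3.97²) = 0.0094.

0.009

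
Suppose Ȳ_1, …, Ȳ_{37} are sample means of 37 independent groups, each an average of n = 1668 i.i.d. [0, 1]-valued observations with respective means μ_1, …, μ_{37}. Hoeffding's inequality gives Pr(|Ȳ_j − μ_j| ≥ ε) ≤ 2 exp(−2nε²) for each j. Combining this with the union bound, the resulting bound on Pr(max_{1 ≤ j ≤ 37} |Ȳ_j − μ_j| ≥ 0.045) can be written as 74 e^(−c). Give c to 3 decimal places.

6.755

Union bound over the 37 events: Pr(max_{1 ≤ j ≤ 37} |Ȳ_j − μ_j| ≥ 0.045) ≤ 37·2·exp(−2nε²) = 74 exp(−2·1668·0.045²).
So c = 2·1668·0.045² = 6.7554.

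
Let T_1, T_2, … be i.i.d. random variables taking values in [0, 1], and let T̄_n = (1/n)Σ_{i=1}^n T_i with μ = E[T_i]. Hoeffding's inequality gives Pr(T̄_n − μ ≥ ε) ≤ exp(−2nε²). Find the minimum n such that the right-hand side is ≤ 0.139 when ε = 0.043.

Require exp(−2nε²) ≤ 0.139, i.e. 2nε² ≥ ln(1/0.139) = 1.973281.
So n ≥ 1.973281 / (2·0.043²) = 533.608.
The smallest integer n is 534.

534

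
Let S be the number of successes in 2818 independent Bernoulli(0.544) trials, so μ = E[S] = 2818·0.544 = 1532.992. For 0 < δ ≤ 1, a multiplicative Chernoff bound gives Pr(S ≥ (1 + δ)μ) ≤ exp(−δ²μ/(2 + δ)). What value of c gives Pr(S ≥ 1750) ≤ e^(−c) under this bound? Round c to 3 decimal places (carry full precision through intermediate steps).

Write 1750 = (1 + δ)μ, so δ = 1750/1532.992 − 1 = 0.1415585…
Then the exponent is δ²μ/(2 + δ) = (1750 − μ)² / (μ·(2 + δ)) = 14.344376.

14.344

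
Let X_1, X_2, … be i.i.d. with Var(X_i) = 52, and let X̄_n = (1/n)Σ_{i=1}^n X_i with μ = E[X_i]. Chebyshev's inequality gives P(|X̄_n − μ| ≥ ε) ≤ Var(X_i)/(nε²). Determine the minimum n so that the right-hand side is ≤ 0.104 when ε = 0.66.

Require 52/(n·0.66²) ≤ 0.104, i.e. n ≥ 52/(0.104·0.66²) = 1147.842.
The smallest integer n is 1148.

1148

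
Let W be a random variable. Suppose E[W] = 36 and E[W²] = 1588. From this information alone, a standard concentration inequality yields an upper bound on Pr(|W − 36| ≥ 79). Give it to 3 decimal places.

0.047

The first two moments determine the variance, so Chebyshev's inequality is the sharpest standard bound available.
Var(W) = E[W²] − (E[W])² = 1588 − 1296 = 292.
Chebyshev's inequality: Pr(|W − μ| ≥ t) ≤ Var(W)/t² = 292/6241 = 0.0468.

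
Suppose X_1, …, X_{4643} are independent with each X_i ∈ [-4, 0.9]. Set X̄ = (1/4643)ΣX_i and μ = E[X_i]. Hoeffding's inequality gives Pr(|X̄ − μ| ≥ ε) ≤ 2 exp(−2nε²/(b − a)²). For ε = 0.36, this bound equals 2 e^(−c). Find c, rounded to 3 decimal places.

c = 2nε²/(b − a)² = 2·4643·0.36² / 4.9² = 50.1235.

50.124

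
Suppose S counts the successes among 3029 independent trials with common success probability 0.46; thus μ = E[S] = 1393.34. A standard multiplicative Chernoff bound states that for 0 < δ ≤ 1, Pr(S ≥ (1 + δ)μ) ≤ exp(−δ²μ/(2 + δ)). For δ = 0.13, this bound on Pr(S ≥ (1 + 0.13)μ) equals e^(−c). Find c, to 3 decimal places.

c = δ²μ/(2 + δ) = 0.13²·1393.34/(2 + 0.13) = 11.0551.

11.055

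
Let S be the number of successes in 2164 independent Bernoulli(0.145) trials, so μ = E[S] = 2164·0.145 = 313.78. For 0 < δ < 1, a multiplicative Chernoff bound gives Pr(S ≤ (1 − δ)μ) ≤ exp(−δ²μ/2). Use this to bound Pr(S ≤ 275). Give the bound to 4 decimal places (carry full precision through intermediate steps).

Write 275 = (1 − δ)μ, so δ = 1 − 275/313.78 = 0.1235898…
Then the exponent is δ²μ/2 = (μ − 275)²/(2μ) = 2.396406.
Bound = exp(−2.396406) = 0.09104.

0.0910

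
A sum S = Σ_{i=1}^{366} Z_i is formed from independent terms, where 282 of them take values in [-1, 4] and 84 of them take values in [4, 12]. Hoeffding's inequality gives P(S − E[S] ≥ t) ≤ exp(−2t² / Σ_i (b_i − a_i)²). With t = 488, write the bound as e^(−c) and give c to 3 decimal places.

Σ(b_i − a_i)² = 282·5² + 84·8² = 12426.
c = 2t² / 12426 = 2·488² / 12426 = 38.3300.

38.330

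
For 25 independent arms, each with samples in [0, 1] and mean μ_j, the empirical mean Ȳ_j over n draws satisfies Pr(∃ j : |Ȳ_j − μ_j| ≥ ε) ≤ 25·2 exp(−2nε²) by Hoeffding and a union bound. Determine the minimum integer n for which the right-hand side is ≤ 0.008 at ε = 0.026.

6465

Need 2·25·exp(−2nε²) ≤ 0.008, i.e. exp(−2nε²) ≤ 0.008/50.
So 2nε² ≥ ln(50/0.008) = 8.740337.
Hence n ≥ 8.740337/(2·0.026²) = 6464.746.
The smallest integer n is 6465.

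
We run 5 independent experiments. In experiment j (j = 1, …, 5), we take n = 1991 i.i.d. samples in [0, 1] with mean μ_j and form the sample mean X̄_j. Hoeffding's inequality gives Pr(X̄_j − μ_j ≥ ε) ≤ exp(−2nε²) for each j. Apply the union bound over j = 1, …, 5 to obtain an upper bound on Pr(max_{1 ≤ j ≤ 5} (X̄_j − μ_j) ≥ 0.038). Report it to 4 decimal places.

0.0159

Per-experiment Hoeffding bound: exp(−2·1991·0.038²) = exp(−5.75001) = 0.0031828.
Union bound over 5 events: 5·0.0031828 = 0.01591.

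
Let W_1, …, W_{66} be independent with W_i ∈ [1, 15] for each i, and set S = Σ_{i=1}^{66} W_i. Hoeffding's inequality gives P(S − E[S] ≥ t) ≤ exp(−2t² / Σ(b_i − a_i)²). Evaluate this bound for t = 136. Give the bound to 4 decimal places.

Σ(b_i − a_i)² = 66·(14)² = 12936.
Exponent = 2·136²/12936 = 2.8596.
Bound = exp(−2.8596) = 0.05729.

0.0573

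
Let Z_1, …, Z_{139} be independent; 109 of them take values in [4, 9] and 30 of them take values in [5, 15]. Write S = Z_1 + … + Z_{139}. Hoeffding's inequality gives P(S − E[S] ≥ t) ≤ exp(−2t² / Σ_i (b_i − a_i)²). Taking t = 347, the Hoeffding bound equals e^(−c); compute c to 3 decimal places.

Σ(b_i − a_i)² = 109·5² + 30·10² = 5725.
c = 2t² / 5725 = 2·347² / 5725 = 42.0643.

42.064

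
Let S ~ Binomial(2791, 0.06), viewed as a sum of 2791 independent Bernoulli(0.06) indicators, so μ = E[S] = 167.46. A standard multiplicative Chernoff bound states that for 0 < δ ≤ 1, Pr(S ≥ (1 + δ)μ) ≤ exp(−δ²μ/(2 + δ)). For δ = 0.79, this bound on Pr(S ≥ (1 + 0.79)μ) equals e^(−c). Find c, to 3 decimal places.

c = δ²μ/(2 + δ) = 0.79²·167.46/(2 + 0.79) = 37.4594.

37.459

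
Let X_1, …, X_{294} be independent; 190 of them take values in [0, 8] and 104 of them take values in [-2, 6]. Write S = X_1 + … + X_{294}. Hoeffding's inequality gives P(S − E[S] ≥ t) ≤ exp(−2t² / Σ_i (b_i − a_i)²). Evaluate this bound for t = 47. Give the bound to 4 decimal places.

0.7907

Σ(b_i − a_i)² = 190·8² + 104·8² = 18816.
Exponent = 2·47² / 18816 = 0.23480.
Bound = exp(−0.23480) = 0.79073.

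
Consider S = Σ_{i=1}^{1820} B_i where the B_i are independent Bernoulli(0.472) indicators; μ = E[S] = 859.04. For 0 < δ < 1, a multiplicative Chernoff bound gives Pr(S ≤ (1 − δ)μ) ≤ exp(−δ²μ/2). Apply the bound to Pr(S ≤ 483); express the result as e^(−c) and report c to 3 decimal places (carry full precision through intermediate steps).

Write 483 = (1 − δ)μ, so δ = 1 − 483/859.04 = 0.4377445…
Then the exponent is δ²μ/2 = (μ − 483)²/(2μ) = 82.304713.

82.305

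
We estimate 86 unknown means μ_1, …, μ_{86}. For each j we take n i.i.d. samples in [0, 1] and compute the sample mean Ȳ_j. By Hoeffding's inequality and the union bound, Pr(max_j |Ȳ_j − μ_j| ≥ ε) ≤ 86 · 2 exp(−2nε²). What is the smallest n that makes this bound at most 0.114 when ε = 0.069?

769

Need 2·86·exp(−2nε²) ≤ 0.114, i.e. exp(−2nε²) ≤ 0.114/172.
So 2nε² ≥ ln(172/0.114) = 7.319051.
Hence n ≥ 7.319051/(2·0.069²) = 768.646.
The smallest integer n is 769.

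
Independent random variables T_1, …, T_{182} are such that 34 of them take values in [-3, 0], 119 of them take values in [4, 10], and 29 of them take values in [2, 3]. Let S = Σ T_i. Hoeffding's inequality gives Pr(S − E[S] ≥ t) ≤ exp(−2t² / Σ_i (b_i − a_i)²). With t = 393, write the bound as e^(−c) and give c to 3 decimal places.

66.876

Σ(b_i − a_i)² = 34·3² + 119·6² + 29·1² = 4619.
c = 2t² / 4619 = 2·393² / 4619 = 66.8755.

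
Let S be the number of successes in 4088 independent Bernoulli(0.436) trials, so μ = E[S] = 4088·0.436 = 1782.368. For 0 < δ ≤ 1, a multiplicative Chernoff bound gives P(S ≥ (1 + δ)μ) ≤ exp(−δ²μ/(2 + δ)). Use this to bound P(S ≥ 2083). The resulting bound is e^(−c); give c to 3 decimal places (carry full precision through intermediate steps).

23.382

Write 2083 = (1 + δ)μ, so δ = 2083/1782.368 − 1 = 0.16867…
Then the exponent is δ²μ/(2 + δ) = (2083 − μ)² / (μ·(2 + δ)) = 23.381887.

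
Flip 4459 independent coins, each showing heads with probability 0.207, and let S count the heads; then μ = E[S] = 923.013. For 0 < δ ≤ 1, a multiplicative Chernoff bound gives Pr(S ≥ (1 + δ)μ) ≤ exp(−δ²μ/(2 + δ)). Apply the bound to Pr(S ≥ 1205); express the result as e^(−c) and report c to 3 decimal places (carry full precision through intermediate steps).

Write 1205 = (1 + δ)μ, so δ = 1205/923.013 − 1 = 0.3055071…
Then the exponent is δ²μ/(2 + δ) = (1205 − μ)² / (μ·(2 + δ)) = 37.366627.

37.367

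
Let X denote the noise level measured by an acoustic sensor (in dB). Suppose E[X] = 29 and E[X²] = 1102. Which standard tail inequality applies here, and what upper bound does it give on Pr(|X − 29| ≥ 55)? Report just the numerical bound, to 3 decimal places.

0.086

The first two moments determine the variance, so Chebyshev's inequality is the sharpest standard bound available.
Var(X) = E[X²] − (E[X])² = 1102 − 841 = 261.
Chebyshev's inequality: Pr(|X − μ| ≥ t) ≤ Var(X)/t² = 261/3025 = 0.0863.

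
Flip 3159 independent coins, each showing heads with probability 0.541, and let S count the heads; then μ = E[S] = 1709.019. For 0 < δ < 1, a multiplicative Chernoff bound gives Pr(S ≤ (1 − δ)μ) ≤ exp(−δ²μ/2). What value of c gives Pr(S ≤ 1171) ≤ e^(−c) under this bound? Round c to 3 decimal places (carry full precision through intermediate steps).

Write 1171 = (1 − δ)μ, so δ = 1 − 1171/1709.019 = 0.3148116…
Then the exponent is δ²μ/2 = (μ − 1171)²/(2μ) = 84.687310.

84.687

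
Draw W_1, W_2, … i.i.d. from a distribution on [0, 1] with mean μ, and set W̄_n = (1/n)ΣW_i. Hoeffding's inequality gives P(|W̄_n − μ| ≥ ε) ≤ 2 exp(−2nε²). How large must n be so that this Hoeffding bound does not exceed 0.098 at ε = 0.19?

42

Require 2·exp(−2nε²) ≤ 0.098, i.e. 2nε² ≥ ln(2/0.098) = 3.015935.
So n ≥ 3.015935 / (2·0.19²) = 41.772.
The smallest integer n is 42.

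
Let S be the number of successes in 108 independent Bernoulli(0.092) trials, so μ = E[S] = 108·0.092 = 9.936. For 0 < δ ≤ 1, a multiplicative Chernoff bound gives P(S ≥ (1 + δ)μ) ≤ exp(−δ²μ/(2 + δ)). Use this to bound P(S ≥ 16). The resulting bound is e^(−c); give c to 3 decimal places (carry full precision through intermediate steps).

Write 16 = (1 + δ)μ, so δ = 16/9.936 − 1 = 0.610306…
Then the exponent is δ²μ/(2 + δ) = (16 − μ)² / (μ·(2 + δ)) = 1.417801.

1.418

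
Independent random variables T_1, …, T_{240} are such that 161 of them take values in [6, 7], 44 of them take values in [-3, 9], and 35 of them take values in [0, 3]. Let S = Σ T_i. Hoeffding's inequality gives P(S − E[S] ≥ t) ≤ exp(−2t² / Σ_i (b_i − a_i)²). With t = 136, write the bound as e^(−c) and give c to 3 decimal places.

5.430

Σ(b_i − a_i)² = 161·1² + 44·12² + 35·3² = 6812.
c = 2t² / 6812 = 2·136² / 6812 = 5.4304.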